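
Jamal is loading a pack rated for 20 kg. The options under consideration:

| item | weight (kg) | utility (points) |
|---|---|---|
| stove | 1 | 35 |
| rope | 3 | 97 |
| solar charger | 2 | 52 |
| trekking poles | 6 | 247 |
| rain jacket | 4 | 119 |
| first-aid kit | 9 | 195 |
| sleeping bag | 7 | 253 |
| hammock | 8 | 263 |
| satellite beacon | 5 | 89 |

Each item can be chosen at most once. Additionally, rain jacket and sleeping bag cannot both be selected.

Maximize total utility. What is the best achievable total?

A density-first pass picks stove + rope + solar charger + trekking poles + sleeping bag — 684 at 19 kg.
Replace sleeping bag with hammock: the trade gains 10 net, giving 694 at 20 kg.

694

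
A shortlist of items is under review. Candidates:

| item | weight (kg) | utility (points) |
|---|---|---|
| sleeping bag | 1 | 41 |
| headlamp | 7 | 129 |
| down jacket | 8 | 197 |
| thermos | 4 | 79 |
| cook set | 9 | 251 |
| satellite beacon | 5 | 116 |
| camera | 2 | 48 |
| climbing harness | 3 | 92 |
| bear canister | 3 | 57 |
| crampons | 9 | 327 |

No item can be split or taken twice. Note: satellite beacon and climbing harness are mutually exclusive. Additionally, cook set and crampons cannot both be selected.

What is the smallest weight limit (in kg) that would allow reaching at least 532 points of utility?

Look for the lowest-weight combination reaching 532.
sleeping bag + satellite beacon + camera + crampons reaches 532 using 17 kg.
Below 17 kg the best achievable stays under 532.

17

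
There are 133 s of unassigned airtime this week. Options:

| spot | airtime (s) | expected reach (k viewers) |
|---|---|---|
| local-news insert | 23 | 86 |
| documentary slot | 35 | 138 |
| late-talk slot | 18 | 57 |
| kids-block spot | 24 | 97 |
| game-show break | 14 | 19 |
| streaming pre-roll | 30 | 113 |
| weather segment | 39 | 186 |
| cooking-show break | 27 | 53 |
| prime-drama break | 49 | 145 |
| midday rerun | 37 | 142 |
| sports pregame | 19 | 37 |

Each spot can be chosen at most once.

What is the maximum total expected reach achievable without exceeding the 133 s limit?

Density check — weather segment 4.77, kids-block spot 4.04, documentary slot 3.94 are the best per s.
Greedy by ratio would take documentary slot + kids-block spot + streaming pre-roll + weather segment: 128 s used, total 534.
The 35 s tied up in documentary slot is better spent on midday rerun — total rises to 538 (130 s).
The spare 3 s is too small for any remaining spot, and no exchange beats 538.

538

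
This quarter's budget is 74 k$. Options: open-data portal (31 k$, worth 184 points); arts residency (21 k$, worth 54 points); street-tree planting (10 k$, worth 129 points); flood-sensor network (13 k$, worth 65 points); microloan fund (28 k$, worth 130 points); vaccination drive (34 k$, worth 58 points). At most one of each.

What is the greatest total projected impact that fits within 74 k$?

Greedy by ratio would take open-data portal + street-tree planting + flood-sensor network: 54 k$ used, total 378.
Dropping flood-sensor network frees 13 k$; slotting in microloan fund (28 k$) lifts the total to 443 at 69 k$.
The spare 5 k$ is too small for any remaining project, and no exchange beats 443.

443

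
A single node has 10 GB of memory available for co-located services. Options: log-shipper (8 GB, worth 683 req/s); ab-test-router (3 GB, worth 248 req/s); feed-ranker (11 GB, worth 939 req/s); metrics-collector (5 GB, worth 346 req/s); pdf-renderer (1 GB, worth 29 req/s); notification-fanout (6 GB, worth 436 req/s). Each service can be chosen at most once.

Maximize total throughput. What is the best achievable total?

713

Ranking by ratio (throughput/GB): log-shipper 85.38, feed-ranker 85.36, ab-test-router 82.67, notification-fanout 72.67.
The ratio heuristic lands on log-shipper + pdf-renderer (712) but leaves 1 GB idle.
Dropping log-shipper frees 8 GB; slotting in ab-test-router + notification-fanout (9 GB) lifts the total to 713 at 10 GB.
Nothing else within 10 GB beats 713.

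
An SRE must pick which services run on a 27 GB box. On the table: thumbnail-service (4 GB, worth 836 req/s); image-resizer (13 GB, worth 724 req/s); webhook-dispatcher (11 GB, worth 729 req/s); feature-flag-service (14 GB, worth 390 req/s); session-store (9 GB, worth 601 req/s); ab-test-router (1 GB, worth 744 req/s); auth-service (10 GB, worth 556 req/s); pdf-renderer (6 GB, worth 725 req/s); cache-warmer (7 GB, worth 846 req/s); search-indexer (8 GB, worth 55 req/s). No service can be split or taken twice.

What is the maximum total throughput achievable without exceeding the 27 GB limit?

3752

Density check — ab-test-router 744.00, thumbnail-service 209.00, cache-warmer 120.86 are the best per GB.
Thumbnail-service + session-store + ab-test-router + pdf-renderer + cache-warmer uses 27 of the 27 GB and totals 3752.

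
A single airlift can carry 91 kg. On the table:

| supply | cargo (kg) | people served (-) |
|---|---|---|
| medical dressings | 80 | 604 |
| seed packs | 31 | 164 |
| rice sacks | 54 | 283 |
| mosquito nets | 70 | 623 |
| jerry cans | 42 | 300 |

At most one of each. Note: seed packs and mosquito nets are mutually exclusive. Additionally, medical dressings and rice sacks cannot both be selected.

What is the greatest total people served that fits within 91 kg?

Density check — mosquito nets 8.90, medical dressings 7.55, jerry cans 7.14 are the best per kg.
Best packing: mosquito nets — 70 kg, 623 total.
Runner-up medical dressings tops out at 604.

623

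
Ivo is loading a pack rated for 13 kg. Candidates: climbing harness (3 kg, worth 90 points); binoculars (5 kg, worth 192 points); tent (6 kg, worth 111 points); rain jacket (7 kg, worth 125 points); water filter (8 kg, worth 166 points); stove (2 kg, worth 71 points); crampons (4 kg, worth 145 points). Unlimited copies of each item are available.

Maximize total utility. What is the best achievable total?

A density-first pass picks 2×binoculars + stove — 455 at 12 kg.
The 7 kg tied up in binoculars and stove is better spent on 2×crampons — total rises to 482 (13 kg).
That's the maximum — no swap from here does better than 482.

482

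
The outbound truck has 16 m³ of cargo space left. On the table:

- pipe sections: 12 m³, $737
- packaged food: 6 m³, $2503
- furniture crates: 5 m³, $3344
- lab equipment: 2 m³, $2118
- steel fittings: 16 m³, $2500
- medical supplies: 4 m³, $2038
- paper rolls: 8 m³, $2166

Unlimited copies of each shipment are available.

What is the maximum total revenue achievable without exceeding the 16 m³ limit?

16944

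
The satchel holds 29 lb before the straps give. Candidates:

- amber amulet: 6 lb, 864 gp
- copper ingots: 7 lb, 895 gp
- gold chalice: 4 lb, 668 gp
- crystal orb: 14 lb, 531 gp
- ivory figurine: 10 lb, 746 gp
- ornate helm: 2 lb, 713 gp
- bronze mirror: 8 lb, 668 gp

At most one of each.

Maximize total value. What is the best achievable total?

3886

Density check — ornate helm 356.50, gold chalice 167.00, amber amulet 144.00 are the best per lb.
A density-first pass picks amber amulet + copper ingots + gold chalice + ornate helm + bronze mirror — 3808 at 27 lb.
Dropping bronze mirror frees 8 lb; slotting in ivory figurine (10 lb) lifts the total to 3886 at 29 lb.
Nothing else within 29 lb beats 3886.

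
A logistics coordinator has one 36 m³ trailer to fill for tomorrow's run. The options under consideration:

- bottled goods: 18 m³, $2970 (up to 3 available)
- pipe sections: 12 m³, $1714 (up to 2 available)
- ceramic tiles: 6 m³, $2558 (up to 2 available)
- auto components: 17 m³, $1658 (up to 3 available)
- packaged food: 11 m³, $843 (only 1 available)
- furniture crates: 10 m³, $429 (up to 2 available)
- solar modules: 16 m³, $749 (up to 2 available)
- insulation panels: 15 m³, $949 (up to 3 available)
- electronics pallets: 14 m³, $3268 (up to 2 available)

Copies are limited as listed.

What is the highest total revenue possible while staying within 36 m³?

9094

A density-first pass picks 2×ceramic tiles + furniture crates + electronics pallets — 8813 at 36 m³.
The 16 m³ tied up in ceramic tiles and furniture crates is better spent on electronics pallets — total rises to 9094 (34 m³).
That's the maximum — no swap from here does better than 9094.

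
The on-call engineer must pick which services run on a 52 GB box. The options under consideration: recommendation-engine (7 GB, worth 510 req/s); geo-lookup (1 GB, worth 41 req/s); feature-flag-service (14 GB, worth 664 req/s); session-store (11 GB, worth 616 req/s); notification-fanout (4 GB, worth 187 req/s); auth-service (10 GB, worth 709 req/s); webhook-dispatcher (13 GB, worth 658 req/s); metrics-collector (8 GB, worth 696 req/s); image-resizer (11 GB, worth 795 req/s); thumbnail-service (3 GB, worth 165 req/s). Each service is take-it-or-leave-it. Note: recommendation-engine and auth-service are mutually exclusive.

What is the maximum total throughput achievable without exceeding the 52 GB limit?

Ranking by ratio (throughput/GB): metrics-collector 87.00, recommendation-engine 72.86, image-resizer 72.27, auth-service 70.90.
Best packing: recommendation-engine + geo-lookup + feature-flag-service + session-store + metrics-collector + image-resizer — 52 GB, 3322 total.

3322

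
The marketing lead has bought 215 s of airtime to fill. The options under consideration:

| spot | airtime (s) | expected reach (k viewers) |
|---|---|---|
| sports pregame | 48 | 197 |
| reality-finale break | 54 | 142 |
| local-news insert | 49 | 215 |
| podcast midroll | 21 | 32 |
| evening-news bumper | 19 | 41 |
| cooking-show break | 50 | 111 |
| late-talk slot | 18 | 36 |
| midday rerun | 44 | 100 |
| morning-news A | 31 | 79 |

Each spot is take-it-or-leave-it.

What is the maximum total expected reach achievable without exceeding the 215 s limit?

695

A density-first pass picks sports pregame + reality-finale break + local-news insert + evening-news bumper + morning-news A — 674 at 201 s.
Replace morning-news A with midday rerun: the trade gains 21 net, giving 695 at 214 s.
Runner-up sports pregame + reality-finale break + local-news insert + late-talk slot + midday rerun tops out at 690.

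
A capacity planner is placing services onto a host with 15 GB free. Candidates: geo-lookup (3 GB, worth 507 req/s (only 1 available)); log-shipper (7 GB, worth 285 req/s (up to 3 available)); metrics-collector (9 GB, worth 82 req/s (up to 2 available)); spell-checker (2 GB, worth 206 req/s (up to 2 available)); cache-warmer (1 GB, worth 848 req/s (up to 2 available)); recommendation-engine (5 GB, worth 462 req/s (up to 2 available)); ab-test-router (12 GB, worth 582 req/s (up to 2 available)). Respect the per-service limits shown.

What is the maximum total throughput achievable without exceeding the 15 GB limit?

3127

A density-first pass picks geo-lookup + 2×spell-checker + 2×cache-warmer + recommendation-engine — 3077 at 14 GB.
Replace 2×spell-checker with recommendation-engine: the trade gains 50 net, giving 3127 at 15 GB.
That's the maximum — no swap from here does better than 3127.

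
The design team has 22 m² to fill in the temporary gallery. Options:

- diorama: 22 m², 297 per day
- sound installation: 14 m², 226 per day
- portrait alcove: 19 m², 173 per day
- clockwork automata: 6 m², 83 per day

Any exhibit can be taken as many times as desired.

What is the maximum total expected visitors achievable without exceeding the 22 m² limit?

309

Best packing: sound installation + clockwork automata — 20 m², 309 total.
Nothing else within 22 m² beats 309.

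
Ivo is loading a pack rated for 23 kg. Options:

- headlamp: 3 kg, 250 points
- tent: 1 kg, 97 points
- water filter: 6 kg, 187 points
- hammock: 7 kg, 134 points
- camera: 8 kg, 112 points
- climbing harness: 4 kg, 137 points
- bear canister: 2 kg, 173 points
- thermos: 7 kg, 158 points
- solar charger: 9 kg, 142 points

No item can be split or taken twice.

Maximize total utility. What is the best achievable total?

The ratio ordering already packs tightly: headlamp + tent + water filter + climbing harness + bear canister + thermos, 23 kg, 1002.

1002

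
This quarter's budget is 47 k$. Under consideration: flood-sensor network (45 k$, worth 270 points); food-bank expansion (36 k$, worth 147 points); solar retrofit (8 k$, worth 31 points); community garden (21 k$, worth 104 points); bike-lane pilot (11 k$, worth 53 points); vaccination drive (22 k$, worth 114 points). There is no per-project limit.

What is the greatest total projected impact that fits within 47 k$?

270

By projected impact per k$: flood-sensor network 6.00, vaccination drive 5.18, community garden 4.95 lead.
Taking flood-sensor network: 45 k$ used, 270 in projected impact.
Every other selection either busts 47 k$ or fails to beat 270.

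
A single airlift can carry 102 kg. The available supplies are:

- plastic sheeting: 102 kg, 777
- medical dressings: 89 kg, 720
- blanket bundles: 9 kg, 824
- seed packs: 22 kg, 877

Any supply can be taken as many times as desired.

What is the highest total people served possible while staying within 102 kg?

Ranking by ratio (people served/kg): blanket bundles 91.56, seed packs 39.86, medical dressings 8.09, plastic sheeting 7.62.
Best packing: 11×blanket bundles — 99 kg, 9064 total.
Nothing else within 102 kg beats 9064.

9064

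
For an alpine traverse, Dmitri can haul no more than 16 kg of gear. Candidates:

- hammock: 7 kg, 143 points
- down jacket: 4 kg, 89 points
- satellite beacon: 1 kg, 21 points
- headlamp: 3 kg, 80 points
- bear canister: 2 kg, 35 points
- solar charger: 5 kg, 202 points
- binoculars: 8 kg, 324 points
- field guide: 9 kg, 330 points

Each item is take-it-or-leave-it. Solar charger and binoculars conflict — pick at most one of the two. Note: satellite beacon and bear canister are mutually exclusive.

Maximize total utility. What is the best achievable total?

567

Taking bear canister + solar charger + field guide: 16 kg used, 567 in utility.
Nothing else feasible within 16 kg beats 567.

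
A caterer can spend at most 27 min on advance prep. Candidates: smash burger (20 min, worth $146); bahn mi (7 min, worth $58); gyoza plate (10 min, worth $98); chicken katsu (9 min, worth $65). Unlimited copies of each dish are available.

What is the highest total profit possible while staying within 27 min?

The ratio ordering already packs tightly: bahn mi + 2×gyoza plate, 27 min, 254.
Every other selection either busts 27 min or fails to beat 254.

254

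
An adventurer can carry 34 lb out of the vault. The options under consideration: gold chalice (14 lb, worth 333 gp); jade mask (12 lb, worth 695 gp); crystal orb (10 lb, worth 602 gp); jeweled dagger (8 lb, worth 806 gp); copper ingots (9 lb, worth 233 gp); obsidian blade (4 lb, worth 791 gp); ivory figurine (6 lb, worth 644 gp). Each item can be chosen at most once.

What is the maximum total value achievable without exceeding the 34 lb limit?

The ratio heuristic lands on crystal orb + jeweled dagger + obsidian blade + ivory figurine (2843) but leaves 6 lb idle.
Replace crystal orb with jade mask: the trade gains 93 net, giving 2936 at 30 lb.
Runner-up jade mask + crystal orb + jeweled dagger + obsidian blade tops out at 2894.

2936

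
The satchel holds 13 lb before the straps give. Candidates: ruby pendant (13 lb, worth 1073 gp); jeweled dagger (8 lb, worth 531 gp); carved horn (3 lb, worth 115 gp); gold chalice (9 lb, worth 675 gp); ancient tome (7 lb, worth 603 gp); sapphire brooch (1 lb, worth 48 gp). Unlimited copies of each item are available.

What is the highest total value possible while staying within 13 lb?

Density check — ancient tome 86.14, ruby pendant 82.54, gold chalice 75.00 are the best per lb.
A density-first pass picks ancient tome + 6×sapphire brooch — 891 at 13 lb.
The 13 lb tied up in ancient tome and 6×sapphire brooch is better spent on ruby pendant — total rises to 1073 (13 lb).

1073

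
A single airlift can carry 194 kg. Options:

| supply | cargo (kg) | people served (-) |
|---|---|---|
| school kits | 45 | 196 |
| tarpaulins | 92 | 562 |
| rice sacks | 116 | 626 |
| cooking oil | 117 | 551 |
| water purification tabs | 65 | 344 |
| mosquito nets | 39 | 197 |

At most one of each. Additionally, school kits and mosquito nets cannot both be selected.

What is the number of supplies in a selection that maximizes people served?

The maximum people served within 194 kg is 970.
For example rice sacks + water purification tabs achieves it, using 181 kg.
Any selection reaching 970 contains exactly 2 supplies.

2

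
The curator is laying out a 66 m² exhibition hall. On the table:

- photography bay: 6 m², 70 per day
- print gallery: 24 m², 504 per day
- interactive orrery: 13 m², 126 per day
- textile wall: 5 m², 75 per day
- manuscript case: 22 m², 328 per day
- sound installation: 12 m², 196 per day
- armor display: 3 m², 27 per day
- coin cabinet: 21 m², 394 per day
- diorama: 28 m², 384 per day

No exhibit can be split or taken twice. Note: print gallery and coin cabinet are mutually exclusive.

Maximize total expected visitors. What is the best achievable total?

Taking print gallery + textile wall + manuscript case + sound installation + armor display: 66 m² used, 1130 in expected visitors.
Next best is print gallery + textile wall + manuscript case + sound installation at 1103 (63 m²) — short by 27.

1130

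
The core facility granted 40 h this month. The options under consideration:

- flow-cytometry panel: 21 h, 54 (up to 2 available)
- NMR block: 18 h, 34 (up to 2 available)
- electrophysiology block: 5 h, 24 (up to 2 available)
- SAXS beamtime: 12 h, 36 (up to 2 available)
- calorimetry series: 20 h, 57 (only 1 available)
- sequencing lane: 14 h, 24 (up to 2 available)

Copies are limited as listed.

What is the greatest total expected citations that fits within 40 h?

120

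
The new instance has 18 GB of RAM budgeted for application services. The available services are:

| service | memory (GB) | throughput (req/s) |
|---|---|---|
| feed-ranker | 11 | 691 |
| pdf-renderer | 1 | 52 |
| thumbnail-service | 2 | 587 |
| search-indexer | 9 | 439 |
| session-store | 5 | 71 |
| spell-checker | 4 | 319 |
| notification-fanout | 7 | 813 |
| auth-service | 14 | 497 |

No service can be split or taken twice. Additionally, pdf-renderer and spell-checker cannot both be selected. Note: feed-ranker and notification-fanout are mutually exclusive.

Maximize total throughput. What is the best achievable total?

1839

Density check — thumbnail-service 293.50, notification-fanout 116.14, spell-checker 79.75, feed-ranker 62.82 are the best per GB.
Taking thumbnail-service + search-indexer + notification-fanout: 18 GB used, 1839 in throughput.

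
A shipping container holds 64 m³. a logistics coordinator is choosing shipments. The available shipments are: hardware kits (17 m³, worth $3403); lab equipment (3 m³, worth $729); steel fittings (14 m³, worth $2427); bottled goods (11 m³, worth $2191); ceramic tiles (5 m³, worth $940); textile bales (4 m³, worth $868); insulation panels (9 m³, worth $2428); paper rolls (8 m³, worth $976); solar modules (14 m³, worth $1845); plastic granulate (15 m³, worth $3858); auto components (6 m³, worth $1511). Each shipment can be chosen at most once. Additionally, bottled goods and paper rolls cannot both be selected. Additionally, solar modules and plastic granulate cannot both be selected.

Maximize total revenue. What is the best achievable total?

14417

Filling by ratio: hardware kits + lab equipment + ceramic tiles + textile bales + insulation panels + plastic granulate + auto components for 13737, with 5 m³ left unused.
Dropping auto components frees 6 m³; slotting in bottled goods (11 m³) lifts the total to 14417 at 64 m³.
Every other selection either busts 64 m³ or breaks a pairing rule or fails to beat 14417.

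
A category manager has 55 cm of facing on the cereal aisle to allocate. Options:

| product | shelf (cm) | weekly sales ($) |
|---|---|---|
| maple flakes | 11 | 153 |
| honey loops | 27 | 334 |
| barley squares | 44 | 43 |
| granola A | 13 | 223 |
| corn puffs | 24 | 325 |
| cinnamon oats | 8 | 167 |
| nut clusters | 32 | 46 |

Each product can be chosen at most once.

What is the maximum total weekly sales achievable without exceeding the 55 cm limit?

Filling by ratio: maple flakes + granola A + cinnamon oats for 543, with 23 cm left unused.
Dropping maple flakes frees 11 cm; slotting in honey loops (27 cm) lifts the total to 724 at 48 cm.

724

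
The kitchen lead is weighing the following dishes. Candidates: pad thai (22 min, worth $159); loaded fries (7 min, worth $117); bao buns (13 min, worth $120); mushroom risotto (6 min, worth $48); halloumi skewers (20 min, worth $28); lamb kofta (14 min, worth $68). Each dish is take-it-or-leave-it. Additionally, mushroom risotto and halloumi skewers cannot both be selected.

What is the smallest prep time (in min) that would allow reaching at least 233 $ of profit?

20

Minimise min subject to total profit ≥ 233.
loaded fries + bao buns: 237 profit at 20 min.
Any bundle with less than 20 min falls short of 233.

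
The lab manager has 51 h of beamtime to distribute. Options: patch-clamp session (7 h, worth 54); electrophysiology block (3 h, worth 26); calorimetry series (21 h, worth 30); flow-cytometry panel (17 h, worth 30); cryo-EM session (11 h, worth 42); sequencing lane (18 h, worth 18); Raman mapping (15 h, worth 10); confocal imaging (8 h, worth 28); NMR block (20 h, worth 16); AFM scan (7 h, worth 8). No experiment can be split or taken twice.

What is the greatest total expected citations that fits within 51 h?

By expected citations per h: electrophysiology block 8.67, patch-clamp session 7.71, cryo-EM session 3.82 lead.
Best packing: patch-clamp session + electrophysiology block + calorimetry series + cryo-EM session + confocal imaging — 50 h, 180 total.
Patch-clamp session + electrophysiology block + flow-cytometry panel + cryo-EM session + confocal imaging (46 h) also reaches 180 — a tie, but nothing goes higher.

180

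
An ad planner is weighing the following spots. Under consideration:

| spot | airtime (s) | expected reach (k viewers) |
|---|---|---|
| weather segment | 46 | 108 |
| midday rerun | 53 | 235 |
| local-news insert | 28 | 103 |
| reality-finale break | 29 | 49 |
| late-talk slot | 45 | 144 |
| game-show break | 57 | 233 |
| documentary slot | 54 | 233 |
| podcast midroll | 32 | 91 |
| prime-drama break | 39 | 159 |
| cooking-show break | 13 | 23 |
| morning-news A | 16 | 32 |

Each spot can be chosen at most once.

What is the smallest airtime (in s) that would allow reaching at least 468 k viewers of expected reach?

Need the lightest bundle worth ≥ 468.
midday rerun + documentary slot: 468 expected reach at 107 s.
Any bundle with less than 107 s falls short of 468.

107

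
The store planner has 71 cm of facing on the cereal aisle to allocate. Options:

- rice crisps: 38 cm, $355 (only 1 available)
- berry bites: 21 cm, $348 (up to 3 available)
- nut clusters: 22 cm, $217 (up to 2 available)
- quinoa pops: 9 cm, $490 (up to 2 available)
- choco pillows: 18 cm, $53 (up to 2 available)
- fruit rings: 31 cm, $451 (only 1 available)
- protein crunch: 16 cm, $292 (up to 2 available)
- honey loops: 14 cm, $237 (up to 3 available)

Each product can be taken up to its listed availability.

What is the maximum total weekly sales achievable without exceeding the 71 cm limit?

The ratio heuristic lands on 2×quinoa pops + 2×protein crunch + honey loops (1801) but leaves 7 cm idle.
Dropping honey loops frees 14 cm; slotting in berry bites (21 cm) lifts the total to 1912 at 71 cm.
Every other selection either busts 71 cm or exceeds an availability limit or fails to beat 1912.

1912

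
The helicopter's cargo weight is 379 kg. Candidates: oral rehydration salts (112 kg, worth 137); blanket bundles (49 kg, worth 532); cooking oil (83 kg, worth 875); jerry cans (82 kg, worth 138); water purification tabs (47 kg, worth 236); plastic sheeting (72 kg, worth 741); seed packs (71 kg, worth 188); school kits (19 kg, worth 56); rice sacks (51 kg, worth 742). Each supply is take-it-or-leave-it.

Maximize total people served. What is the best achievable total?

3314

A density-first pass picks blanket bundles + cooking oil + water purification tabs + plastic sheeting + school kits + rice sacks — 3182 at 321 kg.
Replace school kits with seed packs: the trade gains 132 net, giving 3314 at 373 kg.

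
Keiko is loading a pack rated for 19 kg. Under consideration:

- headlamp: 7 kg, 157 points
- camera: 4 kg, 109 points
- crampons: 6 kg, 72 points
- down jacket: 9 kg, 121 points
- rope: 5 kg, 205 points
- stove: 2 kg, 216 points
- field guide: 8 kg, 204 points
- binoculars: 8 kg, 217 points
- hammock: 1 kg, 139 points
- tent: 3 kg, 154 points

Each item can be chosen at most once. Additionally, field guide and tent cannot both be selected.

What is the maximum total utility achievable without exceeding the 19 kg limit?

Filling by ratio: camera + rope + stove + hammock + tent for 823, with 4 kg left unused.
Dropping camera frees 4 kg; slotting in binoculars (8 kg) lifts the total to 931 at 19 kg.
The closest alternative, headlamp + rope + stove + hammock + tent, reaches only 871.

931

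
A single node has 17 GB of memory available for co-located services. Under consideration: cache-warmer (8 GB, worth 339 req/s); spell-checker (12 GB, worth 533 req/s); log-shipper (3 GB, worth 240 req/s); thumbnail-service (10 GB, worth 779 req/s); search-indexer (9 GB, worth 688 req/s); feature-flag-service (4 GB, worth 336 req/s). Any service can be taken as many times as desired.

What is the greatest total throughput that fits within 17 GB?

Density check — feature-flag-service 84.00, log-shipper 80.00, thumbnail-service 77.90 are the best per GB.
Taking the top-ratio services first gives 4×feature-flag-service for 1344 (16 GB).
Dropping 2×feature-flag-service frees 8 GB; slotting in 3×log-shipper (9 GB) lifts the total to 1392 at 17 GB.
Nothing else within 17 GB beats 1392.

1392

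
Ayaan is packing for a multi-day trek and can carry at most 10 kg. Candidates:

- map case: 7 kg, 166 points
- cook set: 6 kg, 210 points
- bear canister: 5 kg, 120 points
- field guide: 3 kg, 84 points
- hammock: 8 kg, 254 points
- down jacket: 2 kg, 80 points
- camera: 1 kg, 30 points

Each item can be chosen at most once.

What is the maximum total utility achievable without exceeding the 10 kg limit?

334

Greedy by ratio would take cook set + down jacket + camera: 9 kg used, total 320.
Replace cook set and camera with hammock: the trade gains 14 net, giving 334 at 10 kg.
That's the maximum — no swap from here does better than 334.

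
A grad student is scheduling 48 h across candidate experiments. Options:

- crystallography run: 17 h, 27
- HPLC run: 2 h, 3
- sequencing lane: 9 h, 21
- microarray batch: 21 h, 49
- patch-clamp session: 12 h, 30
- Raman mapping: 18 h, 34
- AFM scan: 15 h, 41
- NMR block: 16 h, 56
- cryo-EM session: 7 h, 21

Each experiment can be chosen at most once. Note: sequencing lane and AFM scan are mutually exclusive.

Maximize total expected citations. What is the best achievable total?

131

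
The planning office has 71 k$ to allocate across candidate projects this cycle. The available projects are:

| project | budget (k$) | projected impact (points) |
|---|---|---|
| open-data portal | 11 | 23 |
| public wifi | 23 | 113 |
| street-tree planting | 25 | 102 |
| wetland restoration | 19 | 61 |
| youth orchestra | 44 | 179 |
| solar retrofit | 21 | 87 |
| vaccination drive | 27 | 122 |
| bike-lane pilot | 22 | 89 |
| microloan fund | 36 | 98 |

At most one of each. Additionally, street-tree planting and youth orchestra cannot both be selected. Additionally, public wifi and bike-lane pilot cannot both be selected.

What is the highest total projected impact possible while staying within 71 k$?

322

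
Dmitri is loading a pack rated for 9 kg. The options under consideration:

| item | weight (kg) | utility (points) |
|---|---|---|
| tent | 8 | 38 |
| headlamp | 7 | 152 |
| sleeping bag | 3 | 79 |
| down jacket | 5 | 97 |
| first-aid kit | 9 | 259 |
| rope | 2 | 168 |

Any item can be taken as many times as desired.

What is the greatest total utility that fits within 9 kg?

672

Taking 4×rope: 8 kg used, 672 in utility.
That's the maximum — no swap from here does better than 672.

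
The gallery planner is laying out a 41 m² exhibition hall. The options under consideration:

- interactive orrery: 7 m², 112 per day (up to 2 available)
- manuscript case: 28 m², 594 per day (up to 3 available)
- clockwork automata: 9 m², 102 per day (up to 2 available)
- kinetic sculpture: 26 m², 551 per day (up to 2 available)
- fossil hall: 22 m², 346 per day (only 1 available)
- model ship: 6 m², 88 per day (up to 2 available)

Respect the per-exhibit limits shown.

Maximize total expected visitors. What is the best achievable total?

794

Interactive orrery + manuscript case + model ship uses 41 of the 41 m² and totals 794.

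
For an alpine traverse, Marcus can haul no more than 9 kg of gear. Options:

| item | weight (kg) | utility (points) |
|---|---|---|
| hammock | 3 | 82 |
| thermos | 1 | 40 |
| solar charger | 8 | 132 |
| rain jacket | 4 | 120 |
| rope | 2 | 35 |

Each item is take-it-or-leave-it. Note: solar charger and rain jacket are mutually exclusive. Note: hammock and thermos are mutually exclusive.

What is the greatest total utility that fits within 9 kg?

Hammock + rain jacket + rope uses 9 of the 9 kg and totals 237.
The closest alternative, hammock + rain jacket, reaches only 202.

237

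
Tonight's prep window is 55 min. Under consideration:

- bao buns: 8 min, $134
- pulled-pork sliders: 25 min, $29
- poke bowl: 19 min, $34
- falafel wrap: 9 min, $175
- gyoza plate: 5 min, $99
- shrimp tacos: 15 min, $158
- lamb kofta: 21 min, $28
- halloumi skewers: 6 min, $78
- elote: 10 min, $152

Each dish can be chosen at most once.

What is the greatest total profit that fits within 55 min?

796

Taking bao buns + falafel wrap + gyoza plate + shrimp tacos + halloumi skewers + elote: 53 min used, 796 in profit.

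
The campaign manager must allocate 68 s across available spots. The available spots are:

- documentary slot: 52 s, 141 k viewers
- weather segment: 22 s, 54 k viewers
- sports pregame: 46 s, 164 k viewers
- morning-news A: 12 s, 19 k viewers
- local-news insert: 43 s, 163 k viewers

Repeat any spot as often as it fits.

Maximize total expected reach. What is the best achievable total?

Density check — local-news insert 3.79, sports pregame 3.57, documentary slot 2.71, weather segment 2.45 are the best per s.
Greedy by ratio would take weather segment + local-news insert: 65 s used, total 217.
Dropping local-news insert frees 43 s; slotting in sports pregame (46 s) lifts the total to 218 at 68 s.

218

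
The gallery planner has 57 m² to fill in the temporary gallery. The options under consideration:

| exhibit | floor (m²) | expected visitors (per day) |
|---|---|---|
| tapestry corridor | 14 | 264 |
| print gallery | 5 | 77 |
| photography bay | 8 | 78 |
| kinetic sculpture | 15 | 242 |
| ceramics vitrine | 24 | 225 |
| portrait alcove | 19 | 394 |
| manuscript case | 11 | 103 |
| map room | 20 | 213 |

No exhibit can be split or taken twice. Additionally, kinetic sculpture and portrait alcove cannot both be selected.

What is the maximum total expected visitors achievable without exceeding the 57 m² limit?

916

Taking tapestry corridor + print gallery + photography bay + portrait alcove + manuscript case: 57 m² used, 916 in expected visitors.
Next best is tapestry corridor + ceramics vitrine + portrait alcove at 883 (57 m²) — short by 33.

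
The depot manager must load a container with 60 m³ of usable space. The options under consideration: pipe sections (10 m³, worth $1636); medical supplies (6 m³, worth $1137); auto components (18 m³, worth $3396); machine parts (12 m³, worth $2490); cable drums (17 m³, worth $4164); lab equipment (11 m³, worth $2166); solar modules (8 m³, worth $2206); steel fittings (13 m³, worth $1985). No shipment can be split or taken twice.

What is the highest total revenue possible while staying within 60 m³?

13069

The ratio heuristic lands on medical supplies + machine parts + cable drums + lab equipment + solar modules (12163) but leaves 6 m³ idle.
The 12 m³ tied up in machine parts is better spent on auto components — total rises to 13069 (60 m³).
Runner-up pipe sections + machine parts + cable drums + lab equipment + solar modules tops out at 12662.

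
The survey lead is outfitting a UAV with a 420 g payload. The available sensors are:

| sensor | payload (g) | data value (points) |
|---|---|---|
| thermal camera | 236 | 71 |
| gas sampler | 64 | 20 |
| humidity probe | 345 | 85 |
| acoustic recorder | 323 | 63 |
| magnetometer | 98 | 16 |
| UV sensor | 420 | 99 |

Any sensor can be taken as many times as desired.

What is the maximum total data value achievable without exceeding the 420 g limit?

The ratio ordering already packs tightly: 6×gas sampler, 384 g, 120.

120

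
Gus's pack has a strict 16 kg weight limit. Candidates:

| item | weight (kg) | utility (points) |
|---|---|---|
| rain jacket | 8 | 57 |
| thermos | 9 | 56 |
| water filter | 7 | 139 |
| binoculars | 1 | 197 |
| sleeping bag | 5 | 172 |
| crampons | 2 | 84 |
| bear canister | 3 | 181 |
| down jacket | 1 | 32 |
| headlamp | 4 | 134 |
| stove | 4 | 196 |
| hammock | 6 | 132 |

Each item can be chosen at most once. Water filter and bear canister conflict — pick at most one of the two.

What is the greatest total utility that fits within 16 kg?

Binoculars + sleeping bag + crampons + bear canister + down jacket + stove uses 16 of the 16 kg and totals 862.

862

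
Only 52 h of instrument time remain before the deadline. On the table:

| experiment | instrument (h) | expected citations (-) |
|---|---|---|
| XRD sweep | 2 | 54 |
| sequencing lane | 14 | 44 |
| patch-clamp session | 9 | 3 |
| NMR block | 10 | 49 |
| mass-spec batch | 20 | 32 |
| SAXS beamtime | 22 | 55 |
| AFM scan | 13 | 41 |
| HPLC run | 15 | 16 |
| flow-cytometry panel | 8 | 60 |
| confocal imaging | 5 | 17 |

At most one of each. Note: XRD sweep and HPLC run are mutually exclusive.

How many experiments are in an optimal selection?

The maximum expected citations within 52 h is 265.
For example XRD sweep + sequencing lane + NMR block + AFM scan + flow-cytometry panel + confocal imaging achieves it, using 52 h.
Any selection reaching 265 contains exactly 6 experiments.

6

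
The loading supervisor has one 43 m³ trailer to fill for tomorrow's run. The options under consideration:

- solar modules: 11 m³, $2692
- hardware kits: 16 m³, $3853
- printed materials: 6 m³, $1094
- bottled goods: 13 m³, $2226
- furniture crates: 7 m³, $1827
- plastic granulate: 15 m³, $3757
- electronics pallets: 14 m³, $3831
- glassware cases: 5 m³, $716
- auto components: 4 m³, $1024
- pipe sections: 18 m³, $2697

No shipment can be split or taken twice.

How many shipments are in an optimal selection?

4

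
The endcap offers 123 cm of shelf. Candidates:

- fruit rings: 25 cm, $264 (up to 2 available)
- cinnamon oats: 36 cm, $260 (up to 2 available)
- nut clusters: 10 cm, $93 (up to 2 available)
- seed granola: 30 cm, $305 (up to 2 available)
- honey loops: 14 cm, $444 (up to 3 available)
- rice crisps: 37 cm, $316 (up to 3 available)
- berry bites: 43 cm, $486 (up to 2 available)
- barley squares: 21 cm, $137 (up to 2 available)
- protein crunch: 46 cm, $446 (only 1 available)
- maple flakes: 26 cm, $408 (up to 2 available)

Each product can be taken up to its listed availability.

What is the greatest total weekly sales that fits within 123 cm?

2412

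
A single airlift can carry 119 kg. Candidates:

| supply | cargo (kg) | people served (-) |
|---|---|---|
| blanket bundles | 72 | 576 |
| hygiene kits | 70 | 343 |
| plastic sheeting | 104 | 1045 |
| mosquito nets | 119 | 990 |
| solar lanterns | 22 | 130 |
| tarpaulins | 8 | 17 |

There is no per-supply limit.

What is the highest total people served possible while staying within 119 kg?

Plastic sheeting + tarpaulins uses 112 of the 119 kg and totals 1062.
Every other selection either busts 119 kg or fails to beat 1062.

1062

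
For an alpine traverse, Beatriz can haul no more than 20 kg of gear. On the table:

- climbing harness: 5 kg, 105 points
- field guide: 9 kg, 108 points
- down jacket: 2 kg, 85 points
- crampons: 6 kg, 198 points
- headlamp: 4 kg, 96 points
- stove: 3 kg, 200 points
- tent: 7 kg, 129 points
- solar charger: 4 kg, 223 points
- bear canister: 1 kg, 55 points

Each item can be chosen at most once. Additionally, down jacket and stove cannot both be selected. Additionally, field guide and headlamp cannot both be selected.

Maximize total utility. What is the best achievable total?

Taking climbing harness + crampons + stove + solar charger + bear canister: 19 kg used, 781 in utility.
The closest alternative, crampons + headlamp + stove + solar charger + bear canister, reaches only 772.

781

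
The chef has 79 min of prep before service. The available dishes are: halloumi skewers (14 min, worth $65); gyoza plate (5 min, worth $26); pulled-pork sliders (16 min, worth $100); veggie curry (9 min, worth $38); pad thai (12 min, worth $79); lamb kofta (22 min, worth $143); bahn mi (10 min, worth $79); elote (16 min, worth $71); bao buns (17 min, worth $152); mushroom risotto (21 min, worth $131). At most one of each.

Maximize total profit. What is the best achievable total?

553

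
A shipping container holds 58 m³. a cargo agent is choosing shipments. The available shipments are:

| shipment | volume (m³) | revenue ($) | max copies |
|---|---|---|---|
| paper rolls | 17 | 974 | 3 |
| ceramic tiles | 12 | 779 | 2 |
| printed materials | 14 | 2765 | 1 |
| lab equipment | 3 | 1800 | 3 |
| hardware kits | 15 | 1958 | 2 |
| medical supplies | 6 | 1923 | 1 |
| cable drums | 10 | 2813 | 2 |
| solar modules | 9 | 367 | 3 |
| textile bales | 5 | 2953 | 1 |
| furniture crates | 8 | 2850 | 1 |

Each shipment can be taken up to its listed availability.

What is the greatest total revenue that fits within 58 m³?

19594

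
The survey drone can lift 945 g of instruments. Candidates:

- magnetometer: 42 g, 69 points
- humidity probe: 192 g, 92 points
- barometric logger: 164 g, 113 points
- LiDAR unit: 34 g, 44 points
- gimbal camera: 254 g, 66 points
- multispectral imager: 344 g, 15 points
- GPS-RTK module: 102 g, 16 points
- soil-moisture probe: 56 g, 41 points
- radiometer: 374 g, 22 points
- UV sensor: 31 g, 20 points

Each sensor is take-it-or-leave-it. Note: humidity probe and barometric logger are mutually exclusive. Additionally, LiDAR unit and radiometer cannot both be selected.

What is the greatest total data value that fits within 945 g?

Ranking by ratio (data value/g): magnetometer 1.64, LiDAR unit 1.29, soil-moisture probe 0.73.
Best packing: magnetometer + barometric logger + LiDAR unit + gimbal camera + GPS-RTK module + soil-moisture probe + UV sensor — 683 g, 369 total.

369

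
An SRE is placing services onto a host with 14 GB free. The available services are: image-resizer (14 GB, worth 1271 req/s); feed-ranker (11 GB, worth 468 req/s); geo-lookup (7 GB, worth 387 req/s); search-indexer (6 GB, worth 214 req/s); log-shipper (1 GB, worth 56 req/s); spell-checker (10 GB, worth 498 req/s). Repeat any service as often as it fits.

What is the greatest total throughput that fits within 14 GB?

1271

The ratio ordering already packs tightly: image-resizer, 14 GB, 1271.
That's the maximum — no swap from here does better than 1271.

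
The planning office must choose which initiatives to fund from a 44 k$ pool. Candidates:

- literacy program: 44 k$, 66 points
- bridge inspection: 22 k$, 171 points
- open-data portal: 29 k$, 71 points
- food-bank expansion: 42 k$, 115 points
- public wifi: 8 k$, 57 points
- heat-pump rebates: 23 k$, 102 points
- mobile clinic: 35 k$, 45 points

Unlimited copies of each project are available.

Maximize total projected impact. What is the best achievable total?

Ranking by ratio (projected impact/k$): bridge inspection 7.77, public wifi 7.12, heat-pump rebates 4.43, food-bank expansion 2.74.
Taking 2×bridge inspection: 44 k$ used, 342 in projected impact.
No other feasible combination exceeds 342.

342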